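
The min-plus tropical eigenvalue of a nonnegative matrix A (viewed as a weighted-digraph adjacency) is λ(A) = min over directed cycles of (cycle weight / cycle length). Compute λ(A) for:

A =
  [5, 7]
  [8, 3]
λ(A) = 3

Enumerate directed cycles and compute their means (weight / length). Sample:
  cycle 0 → 0: weight = 5, length = 1, mean = 5/1 ≈ 5.000
  cycle 1 → 1: weight = 3, length = 1, mean = 3/1 ≈ 3.000
  cycle 0 → 1 → 0: weight = 15, length = 2, mean = 15/2 ≈ 7.500
  cycle 1 → 0 → 1: weight = 15, length = 2, mean = 15/2 ≈ 7.500
Minimum mean = 3.000, attained e.g. along the cycle 1 → 1 with weight 3 and length 1. So λ(A) = 3/1 = 3.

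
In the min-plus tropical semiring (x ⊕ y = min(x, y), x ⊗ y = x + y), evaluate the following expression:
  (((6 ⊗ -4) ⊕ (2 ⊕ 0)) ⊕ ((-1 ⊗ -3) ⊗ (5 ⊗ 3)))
(((6 ⊗ -4) ⊕ (2 ⊕ 0)) ⊕ ((-1 ⊗ -3) ⊗ (5 ⊗ 3))) = 0

Expand innermost to outermost. Recall ⊕ takes the minimum of its arguments and ⊗ takes their sum. Working out the expression (((6 ⊗ -4) ⊕ (2 ⊕ 0)) ⊕ ((-1 ⊗ -3) ⊗ (5 ⊗ 3))) gives 0.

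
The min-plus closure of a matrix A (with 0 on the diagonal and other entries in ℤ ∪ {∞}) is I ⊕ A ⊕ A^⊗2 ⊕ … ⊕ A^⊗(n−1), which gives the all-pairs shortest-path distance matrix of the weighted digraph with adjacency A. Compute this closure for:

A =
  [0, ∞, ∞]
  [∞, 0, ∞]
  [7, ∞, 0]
Closure =
  [0, ∞, ∞]
  [∞, 0, ∞]
  [7, ∞, 0]

This is the Floyd-Warshall all-pairs shortest-path computation. For each intermediate vertex k = 0, 1, …, 2, update dist[i][j] ← min(dist[i][j], dist[i][k] + dist[k][j]). The final matrix gives, for each (i, j), the minimum total weight of any directed path from i to j (possibly empty when i = j).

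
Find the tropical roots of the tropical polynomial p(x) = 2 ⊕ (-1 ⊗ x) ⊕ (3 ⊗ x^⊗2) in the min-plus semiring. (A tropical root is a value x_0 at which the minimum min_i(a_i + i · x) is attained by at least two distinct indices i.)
Roots: {-4, 3}

Each tropical root is a break point of the lower envelope of the lines y = a_i + i · x (there are 3 lines, with slopes 0, 1, ..., 2). Only the lines that attain the minimum somewhere contribute to roots; other lines are dominated. Here the surviving (envelope) indices are i = 2, i = 1, i = 0.
Intersections between consecutive envelope lines give the roots: for adjacent envelope indices i < j the intersection is x = (a_i − a_j) / (j − i). Reading off the sorted break points: {-4, 3}.
Verification: at each break x_0, at least two indices attain the minimum of min_i(a_i + i · x_0).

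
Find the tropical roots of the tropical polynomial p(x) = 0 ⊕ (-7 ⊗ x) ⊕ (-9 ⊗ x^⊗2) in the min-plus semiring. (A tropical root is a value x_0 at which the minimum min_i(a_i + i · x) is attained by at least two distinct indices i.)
Roots: {2, 7}

Each tropical root is a break point of the lower envelope of the lines y = a_i + i · x (there are 3 lines, with slopes 0, 1, ..., 2). Only the lines that attain the minimum somewhere contribute to roots; other lines are dominated. Here the surviving (envelope) indices are i = 2, i = 1, i = 0.
Intersections between consecutive envelope lines give the roots: for adjacent envelope indices i < j the intersection is x = (a_i − a_j) / (j − i). Reading off the sorted break points: {2, 7}.
Verification: at each break x_0, at least two indices attain the minimum of min_i(a_i + i · x_0).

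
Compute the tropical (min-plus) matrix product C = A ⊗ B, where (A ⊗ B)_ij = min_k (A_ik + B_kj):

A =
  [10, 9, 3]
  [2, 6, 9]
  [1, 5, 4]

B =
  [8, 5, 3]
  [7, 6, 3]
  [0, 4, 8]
A ⊗ B =
  [3, 7, 11]
  [9, 7, 5]
  [4, 6, 4]

Apply the min-plus product entry-by-entry:
  C[0][0] = min over k of (A[0][0] + B[0][0] = 10 + 8 = 18, A[0][1] + B[1][0] = 9 + 7 = 16, A[0][2] + B[2][0] = 3 + 0 = 3) = 3 (attained at k = 2)
  C[0][1] = min over k of (A[0][0] + B[0][1] = 10 + 5 = 15, A[0][1] + B[1][1] = 9 + 6 = 15, A[0][2] + B[2][1] = 3 + 4 = 7) = 7 (attained at k = 2)
  C[0][2] = min over k of (A[0][0] + B[0][2] = 10 + 3 = 13, A[0][1] + B[1][2] = 9 + 3 = 12, A[0][2] + B[2][2] = 3 + 8 = 11) = 11 (attained at k = 2)
  C[1][0] = min over k of (A[1][0] + B[0][0] = 2 + 8 = 10, A[1][1] + B[1][0] = 6 + 7 = 13, A[1][2] + B[2][0] = 9 + 0 = 9) = 9 (attained at k = 2)
  C[1][1] = min over k of (A[1][0] + B[0][1] = 2 + 5 = 7, A[1][1] + B[1][1] = 6 + 6 = 12, A[1][2] + B[2][1] = 9 + 4 = 13) = 7 (attained at k = 0)
  C[1][2] = min over k of (A[1][0] + B[0][2] = 2 + 3 = 5, A[1][1] + B[1][2] = 6 + 3 = 9, A[1][2] + B[2][2] = 9 + 8 = 17) = 5 (attained at k = 0)
  C[2][0] = min over k of (A[2][0] + B[0][0] = 1 + 8 = 9, A[2][1] + B[1][0] = 5 + 7 = 12, A[2][2] + B[2][0] = 4 + 0 = 4) = 4 (attained at k = 2)
  C[2][1] = min over k of (A[2][0] + B[0][1] = 1 + 5 = 6, A[2][1] + B[1][1] = 5 + 6 = 11, A[2][2] + B[2][1] = 4 + 4 = 8) = 6 (attained at k = 0)
  C[2][2] = min over k of (A[2][0] + B[0][2] = 1 + 3 = 4, A[2][1] + B[1][2] = 5 + 3 = 8, A[2][2] + B[2][2] = 4 + 8 = 12) = 4 (attained at k = 0)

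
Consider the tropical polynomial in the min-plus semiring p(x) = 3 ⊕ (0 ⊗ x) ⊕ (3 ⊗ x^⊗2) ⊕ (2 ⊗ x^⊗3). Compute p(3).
p(3) = 3

A tropical monomial a ⊗ x^⊗i evaluates to a + i · x. Evaluating each term at x = 3:
  Term 0 contributes 3 + 0 · 3 = 3
  Term 1 contributes 0 + 1 · 3 = 3
  Term 2 contributes 3 + 2 · 3 = 9
  Term 3 contributes 2 + 3 · 3 = 11
p(3) = ⊕ of these = min[3, 3, 9, 11] = 3.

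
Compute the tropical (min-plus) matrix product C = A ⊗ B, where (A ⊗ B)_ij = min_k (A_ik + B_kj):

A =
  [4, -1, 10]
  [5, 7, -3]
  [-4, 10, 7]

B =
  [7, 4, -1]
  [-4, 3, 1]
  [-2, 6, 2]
A ⊗ B =
  [-5, 2, 0]
  [-5, 3, -1]
  [3, 0, -5]

Apply the min-plus product entry-by-entry:
  C[0][0] = min over k of (A[0][0] + B[0][0] = 4 + 7 = 11, A[0][1] + B[1][0] = -1 + -4 = -5, A[0][2] + B[2][0] = 10 + -2 = 8) = -5 (attained at k = 1)
  C[0][1] = min over k of (A[0][0] + B[0][1] = 4 + 4 = 8, A[0][1] + B[1][1] = -1 + 3 = 2, A[0][2] + B[2][1] = 10 + 6 = 16) = 2 (attained at k = 1)
  C[0][2] = min over k of (A[0][0] + B[0][2] = 4 + -1 = 3, A[0][1] + B[1][2] = -1 + 1 = 0, A[0][2] + B[2][2] = 10 + 2 = 12) = 0 (attained at k = 1)
  C[1][0] = min over k of (A[1][0] + B[0][0] = 5 + 7 = 12, A[1][1] + B[1][0] = 7 + -4 = 3, A[1][2] + B[2][0] = -3 + -2 = -5) = -5 (attained at k = 2)
  C[1][1] = min over k of (A[1][0] + B[0][1] = 5 + 4 = 9, A[1][1] + B[1][1] = 7 + 3 = 10, A[1][2] + B[2][1] = -3 + 6 = 3) = 3 (attained at k = 2)
  C[1][2] = min over k of (A[1][0] + B[0][2] = 5 + -1 = 4, A[1][1] + B[1][2] = 7 + 1 = 8, A[1][2] + B[2][2] = -3 + 2 = -1) = -1 (attained at k = 2)
  C[2][0] = min over k of (A[2][0] + B[0][0] = -4 + 7 = 3, A[2][1] + B[1][0] = 10 + -4 = 6, A[2][2] + B[2][0] = 7 + -2 = 5) = 3 (attained at k = 0)
  C[2][1] = min over k of (A[2][0] + B[0][1] = -4 + 4 = 0, A[2][1] + B[1][1] = 10 + 3 = 13, A[2][2] + B[2][1] = 7 + 6 = 13) = 0 (attained at k = 0)
  C[2][2] = min over k of (A[2][0] + B[0][2] = -4 + -1 = -5, A[2][1] + B[1][2] = 10 + 1 = 11, A[2][2] + B[2][2] = 7 + 2 = 9) = -5 (attained at k = 0)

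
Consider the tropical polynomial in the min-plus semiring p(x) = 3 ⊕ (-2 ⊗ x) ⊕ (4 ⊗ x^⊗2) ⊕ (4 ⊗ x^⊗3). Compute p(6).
p(6) = 3

A tropical monomial a ⊗ x^⊗i evaluates to a + i · x. Evaluating each term at x = 6:
  Term 0 contributes 3 + 0 · 6 = 3
  Term 1 contributes -2 + 1 · 6 = 4
  Term 2 contributes 4 + 2 · 6 = 16
  Term 3 contributes 4 + 3 · 6 = 22
p(6) = ⊕ of these = min[3, 4, 16, 22] = 3.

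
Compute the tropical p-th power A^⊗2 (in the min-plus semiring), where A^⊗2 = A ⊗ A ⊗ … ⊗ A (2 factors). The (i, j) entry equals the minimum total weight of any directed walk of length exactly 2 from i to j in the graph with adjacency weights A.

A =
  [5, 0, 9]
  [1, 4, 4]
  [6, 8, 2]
A^⊗2 =
  [1, 4, 4]
  [5, 1, 6]
  [8, 6, 4]

Each entry (A^⊗2)_ij equals the minimum over all length-2 walks i = v_0 → v_1 → … → v_2 = j of Σ_t A[v_t][v_{t+1}]. For example, for (i, j) = (0, 2) we minimise over 3 possible intermediate vertex sequences; the minimum is 4, attained along the walk 0 → 1 → 2.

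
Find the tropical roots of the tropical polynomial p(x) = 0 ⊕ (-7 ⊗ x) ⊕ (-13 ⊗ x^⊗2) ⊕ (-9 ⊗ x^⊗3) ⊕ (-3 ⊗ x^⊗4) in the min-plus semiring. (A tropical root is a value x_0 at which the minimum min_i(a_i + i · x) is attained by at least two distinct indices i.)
Roots: {-6, -4, 6, 7}

Each tropical root is a break point of the lower envelope of the lines y = a_i + i · x (there are 5 lines, with slopes 0, 1, ..., 4). Only the lines that attain the minimum somewhere contribute to roots; other lines are dominated. Here the surviving (envelope) indices are i = 4, i = 3, i = 2, i = 1, i = 0.
Intersections between consecutive envelope lines give the roots: for adjacent envelope indices i < j the intersection is x = (a_i − a_j) / (j − i). Reading off the sorted break points: {-6, -4, 6, 7}.
Verification: at each break x_0, at least two indices attain the minimum of min_i(a_i + i · x_0).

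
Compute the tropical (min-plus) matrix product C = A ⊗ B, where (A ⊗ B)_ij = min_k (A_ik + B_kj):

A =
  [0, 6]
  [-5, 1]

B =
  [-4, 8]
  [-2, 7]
A ⊗ B =
  [-4, 8]
  [-9, 3]

Apply the min-plus product entry-by-entry:
  C[0][0] = min over k of (A[0][0] + B[0][0] = 0 + -4 = -4, A[0][1] + B[1][0] = 6 + -2 = 4) = -4 (attained at k = 0)
  C[0][1] = min over k of (A[0][0] + B[0][1] = 0 + 8 = 8, A[0][1] + B[1][1] = 6 + 7 = 13) = 8 (attained at k = 0)
  C[1][0] = min over k of (A[1][0] + B[0][0] = -5 + -4 = -9, A[1][1] + B[1][0] = 1 + -2 = -1) = -9 (attained at k = 0)
  C[1][1] = min over k of (A[1][0] + B[0][1] = -5 + 8 = 3, A[1][1] + B[1][1] = 1 + 7 = 8) = 3 (attained at k = 0)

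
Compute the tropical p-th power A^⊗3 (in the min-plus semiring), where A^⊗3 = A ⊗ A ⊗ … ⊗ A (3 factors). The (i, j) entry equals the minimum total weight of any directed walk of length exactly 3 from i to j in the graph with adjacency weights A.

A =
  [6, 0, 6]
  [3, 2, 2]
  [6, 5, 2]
A^⊗3 =
  [5, 3, 4]
  [6, 5, 5]
  [9, 8, 6]

Each entry (A^⊗3)_ij equals the minimum over all length-3 walks i = v_0 → v_1 → … → v_3 = j of Σ_t A[v_t][v_{t+1}]. For example, for (i, j) = (0, 2) we minimise over 9 possible intermediate vertex sequences; the minimum is 4, attained along the walk 0 → 1 → 1 → 2.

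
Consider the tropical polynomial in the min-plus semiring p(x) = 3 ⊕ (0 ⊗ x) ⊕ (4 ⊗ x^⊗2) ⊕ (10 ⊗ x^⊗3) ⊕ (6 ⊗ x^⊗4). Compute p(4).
p(4) = 3

A tropical monomial a ⊗ x^⊗i evaluates to a + i · x. Evaluating each term at x = 4:
  Term 0 contributes 3 + 0 · 4 = 3
  Term 1 contributes 0 + 1 · 4 = 4
  Term 2 contributes 4 + 2 · 4 = 12
  Term 3 contributes 10 + 3 · 4 = 22
  Term 4 contributes 6 + 4 · 4 = 22
p(4) = ⊕ of these = min[3, 4, 12, 22, 22] = 3.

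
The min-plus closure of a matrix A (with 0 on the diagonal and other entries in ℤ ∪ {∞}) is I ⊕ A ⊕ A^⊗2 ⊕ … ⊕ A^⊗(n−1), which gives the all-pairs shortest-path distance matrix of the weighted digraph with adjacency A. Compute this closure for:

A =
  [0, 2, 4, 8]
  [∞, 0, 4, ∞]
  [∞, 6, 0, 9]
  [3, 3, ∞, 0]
Closure =
  [0, 2, 4, 8]
  [16, 0, 4, 13]
  [12, 6, 0, 9]
  [3, 3, 7, 0]

This is the Floyd-Warshall all-pairs shortest-path computation. For each intermediate vertex k = 0, 1, …, 3, update dist[i][j] ← min(dist[i][j], dist[i][k] + dist[k][j]). The final matrix gives, for each (i, j), the minimum total weight of any directed path from i to j (possibly empty when i = j).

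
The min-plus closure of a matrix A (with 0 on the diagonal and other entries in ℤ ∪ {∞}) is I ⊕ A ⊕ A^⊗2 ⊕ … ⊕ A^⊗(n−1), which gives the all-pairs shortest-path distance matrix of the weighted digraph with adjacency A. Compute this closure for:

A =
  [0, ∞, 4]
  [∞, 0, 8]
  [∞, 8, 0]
Closure =
  [0, 12, 4]
  [∞, 0, 8]
  [∞, 8, 0]

This is the Floyd-Warshall all-pairs shortest-path computation. For each intermediate vertex k = 0, 1, …, 2, update dist[i][j] ← min(dist[i][j], dist[i][k] + dist[k][j]). The final matrix gives, for each (i, j), the minimum total weight of any directed path from i to j (possibly empty when i = j).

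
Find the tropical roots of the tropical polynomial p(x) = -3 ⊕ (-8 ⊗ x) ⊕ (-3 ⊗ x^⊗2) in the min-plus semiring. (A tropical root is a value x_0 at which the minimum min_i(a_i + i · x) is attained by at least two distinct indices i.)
Roots: {-5, 5}

Each tropical root is a break point of the lower envelope of the lines y = a_i + i · x (there are 3 lines, with slopes 0, 1, ..., 2). Only the lines that attain the minimum somewhere contribute to roots; other lines are dominated. Here the surviving (envelope) indices are i = 2, i = 1, i = 0.
Intersections between consecutive envelope lines give the roots: for adjacent envelope indices i < j the intersection is x = (a_i − a_j) / (j − i). Reading off the sorted break points: {-5, 5}.
Verification: at each break x_0, at least two indices attain the minimum of min_i(a_i + i · x_0).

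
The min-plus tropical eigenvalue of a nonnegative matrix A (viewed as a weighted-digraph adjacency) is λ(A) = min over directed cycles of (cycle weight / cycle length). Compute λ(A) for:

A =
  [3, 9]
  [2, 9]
λ(A) = 3

Enumerate directed cycles and compute their means (weight / length). Sample:
  cycle 0 → 0: weight = 3, length = 1, mean = 3/1 ≈ 3.000
  cycle 1 → 1: weight = 9, length = 1, mean = 9/1 ≈ 9.000
  cycle 0 → 1 → 0: weight = 11, length = 2, mean = 11/2 ≈ 5.500
  cycle 1 → 0 → 1: weight = 11, length = 2, mean = 11/2 ≈ 5.500
Minimum mean = 3.000, attained e.g. along the cycle 0 → 0 with weight 3 and length 1. So λ(A) = 3/1 = 3.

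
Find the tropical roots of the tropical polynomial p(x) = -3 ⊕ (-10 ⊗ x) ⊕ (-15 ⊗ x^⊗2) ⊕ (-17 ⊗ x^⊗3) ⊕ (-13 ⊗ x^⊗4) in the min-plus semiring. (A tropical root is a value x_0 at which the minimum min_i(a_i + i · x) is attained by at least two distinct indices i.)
Roots: {-4, 2, 5, 7}

Each tropical root is a break point of the lower envelope of the lines y = a_i + i · x (there are 5 lines, with slopes 0, 1, ..., 4). Only the lines that attain the minimum somewhere contribute to roots; other lines are dominated. Here the surviving (envelope) indices are i = 4, i = 3, i = 2, i = 1, i = 0.
Intersections between consecutive envelope lines give the roots: for adjacent envelope indices i < j the intersection is x = (a_i − a_j) / (j − i). Reading off the sorted break points: {-4, 2, 5, 7}.
Verification: at each break x_0, at least two indices attain the minimum of min_i(a_i + i · x_0).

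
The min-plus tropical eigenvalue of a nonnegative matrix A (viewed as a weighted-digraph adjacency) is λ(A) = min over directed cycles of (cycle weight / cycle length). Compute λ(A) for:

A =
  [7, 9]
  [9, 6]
λ(A) = 6

Enumerate directed cycles and compute their means (weight / length). Sample:
  cycle 0 → 0: weight = 7, length = 1, mean = 7/1 ≈ 7.000
  cycle 1 → 1: weight = 6, length = 1, mean = 6/1 ≈ 6.000
  cycle 0 → 1 → 0: weight = 18, length = 2, mean = 18/2 ≈ 9.000
  cycle 1 → 0 → 1: weight = 18, length = 2, mean = 18/2 ≈ 9.000
Minimum mean = 6.000, attained e.g. along the cycle 1 → 1 with weight 6 and length 1. So λ(A) = 6/1 = 6.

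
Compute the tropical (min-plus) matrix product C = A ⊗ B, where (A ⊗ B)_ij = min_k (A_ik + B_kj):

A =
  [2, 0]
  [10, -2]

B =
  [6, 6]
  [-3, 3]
A ⊗ B =
  [-3, 3]
  [-5, 1]

Apply the min-plus product entry-by-entry:
  C[0][0] = min over k of (A[0][0] + B[0][0] = 2 + 6 = 8, A[0][1] + B[1][0] = 0 + -3 = -3) = -3 (attained at k = 1)
  C[0][1] = min over k of (A[0][0] + B[0][1] = 2 + 6 = 8, A[0][1] + B[1][1] = 0 + 3 = 3) = 3 (attained at k = 1)
  C[1][0] = min over k of (A[1][0] + B[0][0] = 10 + 6 = 16, A[1][1] + B[1][0] = -2 + -3 = -5) = -5 (attained at k = 1)
  C[1][1] = min over k of (A[1][0] + B[0][1] = 10 + 6 = 16, A[1][1] + B[1][1] = -2 + 3 = 1) = 1 (attained at k = 1)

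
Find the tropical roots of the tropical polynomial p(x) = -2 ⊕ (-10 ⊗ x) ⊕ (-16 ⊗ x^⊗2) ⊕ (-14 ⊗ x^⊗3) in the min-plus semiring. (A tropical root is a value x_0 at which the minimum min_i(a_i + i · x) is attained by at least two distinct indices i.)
Roots: {-2, 6, 8}

Each tropical root is a break point of the lower envelope of the lines y = a_i + i · x (there are 4 lines, with slopes 0, 1, ..., 3). Only the lines that attain the minimum somewhere contribute to roots; other lines are dominated. Here the surviving (envelope) indices are i = 3, i = 2, i = 1, i = 0.
Intersections between consecutive envelope lines give the roots: for adjacent envelope indices i < j the intersection is x = (a_i − a_j) / (j − i). Reading off the sorted break points: {-2, 6, 8}.
Verification: at each break x_0, at least two indices attain the minimum of min_i(a_i + i · x_0).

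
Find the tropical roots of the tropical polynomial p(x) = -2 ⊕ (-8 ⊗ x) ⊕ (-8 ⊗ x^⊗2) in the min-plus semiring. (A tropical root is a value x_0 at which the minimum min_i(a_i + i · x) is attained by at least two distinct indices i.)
Roots: {0, 6}

Each tropical root is a break point of the lower envelope of the lines y = a_i + i · x (there are 3 lines, with slopes 0, 1, ..., 2). Only the lines that attain the minimum somewhere contribute to roots; other lines are dominated. Here the surviving (envelope) indices are i = 2, i = 1, i = 0.
Intersections between consecutive envelope lines give the roots: for adjacent envelope indices i < j the intersection is x = (a_i − a_j) / (j − i). Reading off the sorted break points: {0, 6}.
Verification: at each break x_0, at least two indices attain the minimum of min_i(a_i + i · x_0).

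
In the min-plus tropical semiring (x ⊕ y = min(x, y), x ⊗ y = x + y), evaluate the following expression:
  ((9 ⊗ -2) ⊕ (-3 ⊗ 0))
((9 ⊗ -2) ⊕ (-3 ⊗ 0)) = -3

Expand innermost to outermost. Recall ⊕ takes the minimum of its arguments and ⊗ takes their sum. Working out the expression ((9 ⊗ -2) ⊕ (-3 ⊗ 0)) gives -3.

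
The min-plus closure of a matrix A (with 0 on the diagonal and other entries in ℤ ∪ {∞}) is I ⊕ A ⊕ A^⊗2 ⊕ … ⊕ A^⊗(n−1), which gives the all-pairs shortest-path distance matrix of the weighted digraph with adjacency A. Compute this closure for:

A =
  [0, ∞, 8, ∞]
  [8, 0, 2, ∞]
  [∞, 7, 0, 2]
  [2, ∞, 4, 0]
Closure =
  [0, 15, 8, 10]
  [6, 0, 2, 4]
  [4, 7, 0, 2]
  [2, 11, 4, 0]

This is the Floyd-Warshall all-pairs shortest-path computation. For each intermediate vertex k = 0, 1, …, 3, update dist[i][j] ← min(dist[i][j], dist[i][k] + dist[k][j]). The final matrix gives, for each (i, j), the minimum total weight of any directed path from i to j (possibly empty when i = j).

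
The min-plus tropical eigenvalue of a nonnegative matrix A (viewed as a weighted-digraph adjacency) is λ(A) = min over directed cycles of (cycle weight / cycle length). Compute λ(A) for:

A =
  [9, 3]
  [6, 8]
λ(A) = 9/2

Enumerate directed cycles and compute their means (weight / length). Sample:
  cycle 0 → 0: weight = 9, length = 1, mean = 9/1 ≈ 9.000
  cycle 1 → 1: weight = 8, length = 1, mean = 8/1 ≈ 8.000
  cycle 0 → 1 → 0: weight = 9, length = 2, mean = 9/2 ≈ 4.500
  cycle 1 → 0 → 1: weight = 9, length = 2, mean = 9/2 ≈ 4.500
Minimum mean = 4.500, attained e.g. along the cycle 0 → 1 → 0 with weight 9 and length 2. So λ(A) = 9/2 = 9/2.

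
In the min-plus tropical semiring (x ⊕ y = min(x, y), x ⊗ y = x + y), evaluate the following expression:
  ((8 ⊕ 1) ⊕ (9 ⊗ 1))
((8 ⊕ 1) ⊕ (9 ⊗ 1)) = 1

Expand innermost to outermost. Recall ⊕ takes the minimum of its arguments and ⊗ takes their sum. Working out the expression ((8 ⊕ 1) ⊕ (9 ⊗ 1)) gives 1.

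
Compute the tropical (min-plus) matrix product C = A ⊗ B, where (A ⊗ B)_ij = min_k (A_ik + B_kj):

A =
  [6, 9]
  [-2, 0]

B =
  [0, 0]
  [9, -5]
A ⊗ B =
  [6, 4]
  [-2, -5]

Apply the min-plus product entry-by-entry:
  C[0][0] = min over k of (A[0][0] + B[0][0] = 6 + 0 = 6, A[0][1] + B[1][0] = 9 + 9 = 18) = 6 (attained at k = 0)
  C[0][1] = min over k of (A[0][0] + B[0][1] = 6 + 0 = 6, A[0][1] + B[1][1] = 9 + -5 = 4) = 4 (attained at k = 1)
  C[1][0] = min over k of (A[1][0] + B[0][0] = -2 + 0 = -2, A[1][1] + B[1][0] = 0 + 9 = 9) = -2 (attained at k = 0)
  C[1][1] = min over k of (A[1][0] + B[0][1] = -2 + 0 = -2, A[1][1] + B[1][1] = 0 + -5 = -5) = -5 (attained at k = 1)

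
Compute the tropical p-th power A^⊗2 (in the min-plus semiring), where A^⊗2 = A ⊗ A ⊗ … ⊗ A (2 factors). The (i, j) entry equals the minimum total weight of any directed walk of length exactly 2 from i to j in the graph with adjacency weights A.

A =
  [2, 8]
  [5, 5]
A^⊗2 =
  [4, 10]
  [7, 10]

Each entry (A^⊗2)_ij equals the minimum over all length-2 walks i = v_0 → v_1 → … → v_2 = j of Σ_t A[v_t][v_{t+1}]. For example, for (i, j) = (0, 1) we minimise over 2 possible intermediate vertex sequences; the minimum is 10, attained along the walk 0 → 0 → 1.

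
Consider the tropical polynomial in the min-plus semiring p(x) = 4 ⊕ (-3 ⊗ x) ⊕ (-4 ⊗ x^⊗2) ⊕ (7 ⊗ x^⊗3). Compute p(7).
p(7) = 4

A tropical monomial a ⊗ x^⊗i evaluates to a + i · x. Evaluating each term at x = 7:
  Term 0 contributes 4 + 0 · 7 = 4
  Term 1 contributes -3 + 1 · 7 = 4
  Term 2 contributes -4 + 2 · 7 = 10
  Term 3 contributes 7 + 3 · 7 = 28
p(7) = ⊕ of these = min[4, 4, 10, 28] = 4.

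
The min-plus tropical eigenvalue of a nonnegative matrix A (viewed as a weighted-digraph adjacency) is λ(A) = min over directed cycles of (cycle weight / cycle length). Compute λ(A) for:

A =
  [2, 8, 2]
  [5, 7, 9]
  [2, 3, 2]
λ(A) = 2

Enumerate directed cycles and compute their means (weight / length). Sample:
  cycle 0 → 0: weight = 2, length = 1, mean = 2/1 ≈ 2.000
  cycle 1 → 1: weight = 7, length = 1, mean = 7/1 ≈ 7.000
  cycle 2 → 2: weight = 2, length = 1, mean = 2/1 ≈ 2.000
  cycle 0 → 1 → 0: weight = 13, length = 2, mean = 13/2 ≈ 6.500
  cycle 0 → 2 → 0: weight = 4, length = 2, mean = 4/2 ≈ 2.000
  cycle 1 → 0 → 1: weight = 13, length = 2, mean = 13/2 ≈ 6.500
Minimum mean = 2.000, attained e.g. along the cycle 0 → 0 with weight 2 and length 1. So λ(A) = 2/1 = 2.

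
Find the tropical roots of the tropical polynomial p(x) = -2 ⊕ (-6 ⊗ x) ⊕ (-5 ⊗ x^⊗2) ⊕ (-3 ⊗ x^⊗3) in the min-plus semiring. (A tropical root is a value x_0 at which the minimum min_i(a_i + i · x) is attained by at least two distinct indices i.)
Roots: {-2, -1, 4}

Each tropical root is a break point of the lower envelope of the lines y = a_i + i · x (there are 4 lines, with slopes 0, 1, ..., 3). Only the lines that attain the minimum somewhere contribute to roots; other lines are dominated. Here the surviving (envelope) indices are i = 3, i = 2, i = 1, i = 0.
Intersections between consecutive envelope lines give the roots: for adjacent envelope indices i < j the intersection is x = (a_i − a_j) / (j − i). Reading off the sorted break points: {-2, -1, 4}.
Verification: at each break x_0, at least two indices attain the minimum of min_i(a_i + i · x_0).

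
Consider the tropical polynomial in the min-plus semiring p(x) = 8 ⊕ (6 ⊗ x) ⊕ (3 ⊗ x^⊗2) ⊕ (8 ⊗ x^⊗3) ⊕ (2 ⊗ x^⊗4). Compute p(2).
p(2) = 7

A tropical monomial a ⊗ x^⊗i evaluates to a + i · x. Evaluating each term at x = 2:
  Term 0 contributes 8 + 0 · 2 = 8
  Term 1 contributes 6 + 1 · 2 = 8
  Term 2 contributes 3 + 2 · 2 = 7
  Term 3 contributes 8 + 3 · 2 = 14
  Term 4 contributes 2 + 4 · 2 = 10
p(2) = ⊕ of these = min[8, 8, 7, 14, 10] = 7.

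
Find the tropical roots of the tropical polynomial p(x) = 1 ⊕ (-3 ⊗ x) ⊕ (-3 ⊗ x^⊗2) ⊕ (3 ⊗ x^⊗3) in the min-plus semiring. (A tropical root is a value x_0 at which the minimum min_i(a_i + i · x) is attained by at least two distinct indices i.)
Roots: {-6, 0, 4}

Each tropical root is a break point of the lower envelope of the lines y = a_i + i · x (there are 4 lines, with slopes 0, 1, ..., 3). Only the lines that attain the minimum somewhere contribute to roots; other lines are dominated. Here the surviving (envelope) indices are i = 3, i = 2, i = 1, i = 0.
Intersections between consecutive envelope lines give the roots: for adjacent envelope indices i < j the intersection is x = (a_i − a_j) / (j − i). Reading off the sorted break points: {-6, 0, 4}.
Verification: at each break x_0, at least two indices attain the minimum of min_i(a_i + i · x_0).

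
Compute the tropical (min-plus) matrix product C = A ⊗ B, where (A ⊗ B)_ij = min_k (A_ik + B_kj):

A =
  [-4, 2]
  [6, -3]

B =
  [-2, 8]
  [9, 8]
A ⊗ B =
  [-6, 4]
  [4, 5]

Apply the min-plus product entry-by-entry:
  C[0][0] = min over k of (A[0][0] + B[0][0] = -4 + -2 = -6, A[0][1] + B[1][0] = 2 + 9 = 11) = -6 (attained at k = 0)
  C[0][1] = min over k of (A[0][0] + B[0][1] = -4 + 8 = 4, A[0][1] + B[1][1] = 2 + 8 = 10) = 4 (attained at k = 0)
  C[1][0] = min over k of (A[1][0] + B[0][0] = 6 + -2 = 4, A[1][1] + B[1][0] = -3 + 9 = 6) = 4 (attained at k = 0)
  C[1][1] = min over k of (A[1][0] + B[0][1] = 6 + 8 = 14, A[1][1] + B[1][1] = -3 + 8 = 5) = 5 (attained at k = 1)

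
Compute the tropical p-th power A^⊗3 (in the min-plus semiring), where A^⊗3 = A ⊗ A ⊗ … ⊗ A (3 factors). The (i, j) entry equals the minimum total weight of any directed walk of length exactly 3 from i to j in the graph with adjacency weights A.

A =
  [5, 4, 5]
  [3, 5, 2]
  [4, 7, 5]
A^⊗3 =
  [10, 11, 11]
  [10, 10, 9]
  [11, 13, 10]

Each entry (A^⊗3)_ij equals the minimum over all length-3 walks i = v_0 → v_1 → … → v_3 = j of Σ_t A[v_t][v_{t+1}]. For example, for (i, j) = (0, 2) we minimise over 9 possible intermediate vertex sequences; the minimum is 11, attained along the walk 0 → 0 → 1 → 2.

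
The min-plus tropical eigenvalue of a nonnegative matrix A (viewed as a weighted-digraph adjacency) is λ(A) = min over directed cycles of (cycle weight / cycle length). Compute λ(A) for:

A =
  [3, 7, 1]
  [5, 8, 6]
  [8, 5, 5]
λ(A) = 3

Enumerate directed cycles and compute their means (weight / length). Sample:
  cycle 0 → 0: weight = 3, length = 1, mean = 3/1 ≈ 3.000
  cycle 1 → 1: weight = 8, length = 1, mean = 8/1 ≈ 8.000
  cycle 2 → 2: weight = 5, length = 1, mean = 5/1 ≈ 5.000
  cycle 0 → 1 → 0: weight = 12, length = 2, mean = 12/2 ≈ 6.000
  cycle 0 → 2 → 0: weight = 9, length = 2, mean = 9/2 ≈ 4.500
  cycle 1 → 0 → 1: weight = 12, length = 2, mean = 12/2 ≈ 6.000
Minimum mean = 3.000, attained e.g. along the cycle 0 → 0 with weight 3 and length 1. So λ(A) = 3/1 = 3.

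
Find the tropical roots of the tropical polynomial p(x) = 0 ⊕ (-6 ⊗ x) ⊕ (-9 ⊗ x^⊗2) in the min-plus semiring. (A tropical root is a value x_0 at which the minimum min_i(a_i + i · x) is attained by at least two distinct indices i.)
Roots: {3, 6}

Each tropical root is a break point of the lower envelope of the lines y = a_i + i · x (there are 3 lines, with slopes 0, 1, ..., 2). Only the lines that attain the minimum somewhere contribute to roots; other lines are dominated. Here the surviving (envelope) indices are i = 2, i = 1, i = 0.
Intersections between consecutive envelope lines give the roots: for adjacent envelope indices i < j the intersection is x = (a_i − a_j) / (j − i). Reading off the sorted break points: {3, 6}.
Verification: at each break x_0, at least two indices attain the minimum of min_i(a_i + i · x_0).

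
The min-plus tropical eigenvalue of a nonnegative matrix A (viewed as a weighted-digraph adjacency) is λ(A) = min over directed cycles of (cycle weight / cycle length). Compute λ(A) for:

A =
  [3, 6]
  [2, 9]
λ(A) = 3

Enumerate directed cycles and compute their means (weight / length). Sample:
  cycle 0 → 0: weight = 3, length = 1, mean = 3/1 ≈ 3.000
  cycle 1 → 1: weight = 9, length = 1, mean = 9/1 ≈ 9.000
  cycle 0 → 1 → 0: weight = 8, length = 2, mean = 8/2 ≈ 4.000
  cycle 1 → 0 → 1: weight = 8, length = 2, mean = 8/2 ≈ 4.000
Minimum mean = 3.000, attained e.g. along the cycle 0 → 0 with weight 3 and length 1. So λ(A) = 3/1 = 3.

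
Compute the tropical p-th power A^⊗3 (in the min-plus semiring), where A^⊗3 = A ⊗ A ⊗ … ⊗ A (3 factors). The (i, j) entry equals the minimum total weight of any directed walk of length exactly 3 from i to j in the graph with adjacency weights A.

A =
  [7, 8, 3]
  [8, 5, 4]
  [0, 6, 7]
A^⊗3 =
  [10, 11, 6]
  [9, 12, 7]
  [3, 9, 10]

Each entry (A^⊗3)_ij equals the minimum over all length-3 walks i = v_0 → v_1 → … → v_3 = j of Σ_t A[v_t][v_{t+1}]. For example, for (i, j) = (0, 2) we minimise over 9 possible intermediate vertex sequences; the minimum is 6, attained along the walk 0 → 2 → 0 → 2.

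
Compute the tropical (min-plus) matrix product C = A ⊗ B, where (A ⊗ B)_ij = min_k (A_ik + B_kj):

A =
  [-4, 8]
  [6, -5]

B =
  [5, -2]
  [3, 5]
A ⊗ B =
  [1, -6]
  [-2, 0]

Apply the min-plus product entry-by-entry:
  C[0][0] = min over k of (A[0][0] + B[0][0] = -4 + 5 = 1, A[0][1] + B[1][0] = 8 + 3 = 11) = 1 (attained at k = 0)
  C[0][1] = min over k of (A[0][0] + B[0][1] = -4 + -2 = -6, A[0][1] + B[1][1] = 8 + 5 = 13) = -6 (attained at k = 0)
  C[1][0] = min over k of (A[1][0] + B[0][0] = 6 + 5 = 11, A[1][1] + B[1][0] = -5 + 3 = -2) = -2 (attained at k = 1)
  C[1][1] = min over k of (A[1][0] + B[0][1] = 6 + -2 = 4, A[1][1] + B[1][1] = -5 + 5 = 0) = 0 (attained at k = 1)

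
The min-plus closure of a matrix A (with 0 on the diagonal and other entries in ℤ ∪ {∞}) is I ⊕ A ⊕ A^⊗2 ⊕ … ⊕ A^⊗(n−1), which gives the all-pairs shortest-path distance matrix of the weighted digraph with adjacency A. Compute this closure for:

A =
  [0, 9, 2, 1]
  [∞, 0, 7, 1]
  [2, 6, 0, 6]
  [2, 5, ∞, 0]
Closure =
  [0, 6, 2, 1]
  [3, 0, 5, 1]
  [2, 6, 0, 3]
  [2, 5, 4, 0]

This is the Floyd-Warshall all-pairs shortest-path computation. For each intermediate vertex k = 0, 1, …, 3, update dist[i][j] ← min(dist[i][j], dist[i][k] + dist[k][j]). The final matrix gives, for each (i, j), the minimum total weight of any directed path from i to j (possibly empty when i = j).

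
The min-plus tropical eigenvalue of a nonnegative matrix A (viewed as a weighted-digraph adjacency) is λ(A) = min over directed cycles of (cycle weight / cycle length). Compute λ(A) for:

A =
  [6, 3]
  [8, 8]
λ(A) = 11/2

Enumerate directed cycles and compute their means (weight / length). Sample:
  cycle 0 → 0: weight = 6, length = 1, mean = 6/1 ≈ 6.000
  cycle 1 → 1: weight = 8, length = 1, mean = 8/1 ≈ 8.000
  cycle 0 → 1 → 0: weight = 11, length = 2, mean = 11/2 ≈ 5.500
  cycle 1 → 0 → 1: weight = 11, length = 2, mean = 11/2 ≈ 5.500
Minimum mean = 5.500, attained e.g. along the cycle 0 → 1 → 0 with weight 11 and length 2. So λ(A) = 11/2 = 11/2.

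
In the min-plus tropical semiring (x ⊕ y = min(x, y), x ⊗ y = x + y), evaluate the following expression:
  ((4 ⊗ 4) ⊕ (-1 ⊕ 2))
((4 ⊗ 4) ⊕ (-1 ⊕ 2)) = -1

Expand innermost to outermost. Recall ⊕ takes the minimum of its arguments and ⊗ takes their sum. Working out the expression ((4 ⊗ 4) ⊕ (-1 ⊕ 2)) gives -1.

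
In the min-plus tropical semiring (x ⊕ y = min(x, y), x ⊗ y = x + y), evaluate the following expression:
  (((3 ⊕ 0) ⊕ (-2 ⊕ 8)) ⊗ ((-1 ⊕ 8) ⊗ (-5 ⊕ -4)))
(((3 ⊕ 0) ⊕ (-2 ⊕ 8)) ⊗ ((-1 ⊕ 8) ⊗ (-5 ⊕ -4))) = -8

Expand innermost to outermost. Recall ⊕ takes the minimum of its arguments and ⊗ takes their sum. Working out the expression (((3 ⊕ 0) ⊕ (-2 ⊕ 8)) ⊗ ((-1 ⊕ 8) ⊗ (-5 ⊕ -4))) gives -8.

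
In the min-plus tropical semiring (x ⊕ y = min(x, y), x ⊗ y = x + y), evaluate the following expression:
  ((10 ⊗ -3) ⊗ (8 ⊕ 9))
((10 ⊗ -3) ⊗ (8 ⊕ 9)) = 15

Expand innermost to outermost. Recall ⊕ takes the minimum of its arguments and ⊗ takes their sum. Working out the expression ((10 ⊗ -3) ⊗ (8 ⊕ 9)) gives 15.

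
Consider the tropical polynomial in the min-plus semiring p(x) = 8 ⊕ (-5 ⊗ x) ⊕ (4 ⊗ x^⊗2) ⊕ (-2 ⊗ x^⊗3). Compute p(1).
p(1) = -4

A tropical monomial a ⊗ x^⊗i evaluates to a + i · x. Evaluating each term at x = 1:
  Term 0 contributes 8 + 0 · 1 = 8
  Term 1 contributes -5 + 1 · 1 = -4
  Term 2 contributes 4 + 2 · 1 = 6
  Term 3 contributes -2 + 3 · 1 = 1
p(1) = ⊕ of these = min[8, -4, 6, 1] = -4.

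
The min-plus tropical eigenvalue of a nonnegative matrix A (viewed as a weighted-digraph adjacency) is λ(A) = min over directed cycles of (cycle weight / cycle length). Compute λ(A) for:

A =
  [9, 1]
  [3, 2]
λ(A) = 2

Enumerate directed cycles and compute their means (weight / length). Sample:
  cycle 0 → 0: weight = 9, length = 1, mean = 9/1 ≈ 9.000
  cycle 1 → 1: weight = 2, length = 1, mean = 2/1 ≈ 2.000
  cycle 0 → 1 → 0: weight = 4, length = 2, mean = 4/2 ≈ 2.000
  cycle 1 → 0 → 1: weight = 4, length = 2, mean = 4/2 ≈ 2.000
Minimum mean = 2.000, attained e.g. along the cycle 1 → 1 with weight 2 and length 1. So λ(A) = 2/1 = 2.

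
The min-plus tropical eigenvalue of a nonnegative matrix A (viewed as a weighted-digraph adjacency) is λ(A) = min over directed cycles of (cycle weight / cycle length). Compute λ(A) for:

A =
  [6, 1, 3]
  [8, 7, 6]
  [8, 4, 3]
λ(A) = 3

Enumerate directed cycles and compute their means (weight / length). Sample:
  cycle 0 → 0: weight = 6, length = 1, mean = 6/1 ≈ 6.000
  cycle 1 → 1: weight = 7, length = 1, mean = 7/1 ≈ 7.000
  cycle 2 → 2: weight = 3, length = 1, mean = 3/1 ≈ 3.000
  cycle 0 → 1 → 0: weight = 9, length = 2, mean = 9/2 ≈ 4.500
  cycle 0 → 2 → 0: weight = 11, length = 2, mean = 11/2 ≈ 5.500
  cycle 1 → 0 → 1: weight = 9, length = 2, mean = 9/2 ≈ 4.500
Minimum mean = 3.000, attained e.g. along the cycle 2 → 2 with weight 3 and length 1. So λ(A) = 3/1 = 3.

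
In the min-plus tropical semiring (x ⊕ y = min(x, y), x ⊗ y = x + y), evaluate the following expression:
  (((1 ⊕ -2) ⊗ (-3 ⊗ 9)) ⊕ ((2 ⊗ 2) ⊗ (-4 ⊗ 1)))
(((1 ⊕ -2) ⊗ (-3 ⊗ 9)) ⊕ ((2 ⊗ 2) ⊗ (-4 ⊗ 1))) = 1

Expand innermost to outermost. Recall ⊕ takes the minimum of its arguments and ⊗ takes their sum. Working out the expression (((1 ⊕ -2) ⊗ (-3 ⊗ 9)) ⊕ ((2 ⊗ 2) ⊗ (-4 ⊗ 1))) gives 1.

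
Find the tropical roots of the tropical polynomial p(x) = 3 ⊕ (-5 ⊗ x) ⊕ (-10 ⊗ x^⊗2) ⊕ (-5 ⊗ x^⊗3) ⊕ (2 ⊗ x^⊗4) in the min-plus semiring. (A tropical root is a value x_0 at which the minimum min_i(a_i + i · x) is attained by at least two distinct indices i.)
Roots: {-7, -5, 5, 8}

Each tropical root is a break point of the lower envelope of the lines y = a_i + i · x (there are 5 lines, with slopes 0, 1, ..., 4). Only the lines that attain the minimum somewhere contribute to roots; other lines are dominated. Here the surviving (envelope) indices are i = 4, i = 3, i = 2, i = 1, i = 0.
Intersections between consecutive envelope lines give the roots: for adjacent envelope indices i < j the intersection is x = (a_i − a_j) / (j − i). Reading off the sorted break points: {-7, -5, 5, 8}.
Verification: at each break x_0, at least two indices attain the minimum of min_i(a_i + i · x_0).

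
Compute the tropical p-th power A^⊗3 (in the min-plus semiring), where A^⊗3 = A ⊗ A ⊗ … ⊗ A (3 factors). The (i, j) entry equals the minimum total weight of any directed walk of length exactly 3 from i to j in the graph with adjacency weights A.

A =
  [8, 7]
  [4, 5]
A^⊗3 =
  [16, 17]
  [14, 15]

Each entry (A^⊗3)_ij equals the minimum over all length-3 walks i = v_0 → v_1 → … → v_3 = j of Σ_t A[v_t][v_{t+1}]. For example, for (i, j) = (0, 1) we minimise over 4 possible intermediate vertex sequences; the minimum is 17, attained along the walk 0 → 1 → 1 → 1.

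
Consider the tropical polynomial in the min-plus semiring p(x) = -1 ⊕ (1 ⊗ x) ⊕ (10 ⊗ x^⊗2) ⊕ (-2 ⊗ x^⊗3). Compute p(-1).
p(-1) = -5

A tropical monomial a ⊗ x^⊗i evaluates to a + i · x. Evaluating each term at x = -1:
  Term 0 contributes -1 + 0 · -1 = -1
  Term 1 contributes 1 + 1 · -1 = 0
  Term 2 contributes 10 + 2 · -1 = 8
  Term 3 contributes -2 + 3 · -1 = -5
p(-1) = ⊕ of these = min[-1, 0, 8, -5] = -5.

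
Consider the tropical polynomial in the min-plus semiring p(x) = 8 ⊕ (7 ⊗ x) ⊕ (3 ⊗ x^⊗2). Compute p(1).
p(1) = 5

A tropical monomial a ⊗ x^⊗i evaluates to a + i · x. Evaluating each term at x = 1:
  Term 0 contributes 8 + 0 · 1 = 8
  Term 1 contributes 7 + 1 · 1 = 8
  Term 2 contributes 3 + 2 · 1 = 5
p(1) = ⊕ of these = min[8, 8, 5] = 5.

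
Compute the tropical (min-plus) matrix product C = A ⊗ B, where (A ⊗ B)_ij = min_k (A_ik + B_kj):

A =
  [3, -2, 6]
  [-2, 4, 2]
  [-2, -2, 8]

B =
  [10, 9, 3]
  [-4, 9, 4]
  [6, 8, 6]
A ⊗ B =
  [-6, 7, 2]
  [0, 7, 1]
  [-6, 7, 1]

Apply the min-plus product entry-by-entry:
  C[0][0] = min over k of (A[0][0] + B[0][0] = 3 + 10 = 13, A[0][1] + B[1][0] = -2 + -4 = -6, A[0][2] + B[2][0] = 6 + 6 = 12) = -6 (attained at k = 1)
  C[0][1] = min over k of (A[0][0] + B[0][1] = 3 + 9 = 12, A[0][1] + B[1][1] = -2 + 9 = 7, A[0][2] + B[2][1] = 6 + 8 = 14) = 7 (attained at k = 1)
  C[0][2] = min over k of (A[0][0] + B[0][2] = 3 + 3 = 6, A[0][1] + B[1][2] = -2 + 4 = 2, A[0][2] + B[2][2] = 6 + 6 = 12) = 2 (attained at k = 1)
  C[1][0] = min over k of (A[1][0] + B[0][0] = -2 + 10 = 8, A[1][1] + B[1][0] = 4 + -4 = 0, A[1][2] + B[2][0] = 2 + 6 = 8) = 0 (attained at k = 1)
  C[1][1] = min over k of (A[1][0] + B[0][1] = -2 + 9 = 7, A[1][1] + B[1][1] = 4 + 9 = 13, A[1][2] + B[2][1] = 2 + 8 = 10) = 7 (attained at k = 0)
  C[1][2] = min over k of (A[1][0] + B[0][2] = -2 + 3 = 1, A[1][1] + B[1][2] = 4 + 4 = 8, A[1][2] + B[2][2] = 2 + 6 = 8) = 1 (attained at k = 0)
  C[2][0] = min over k of (A[2][0] + B[0][0] = -2 + 10 = 8, A[2][1] + B[1][0] = -2 + -4 = -6, A[2][2] + B[2][0] = 8 + 6 = 14) = -6 (attained at k = 1)
  C[2][1] = min over k of (A[2][0] + B[0][1] = -2 + 9 = 7, A[2][1] + B[1][1] = -2 + 9 = 7, A[2][2] + B[2][1] = 8 + 8 = 16) = 7 (attained at k = 0)
  C[2][2] = min over k of (A[2][0] + B[0][2] = -2 + 3 = 1, A[2][1] + B[1][2] = -2 + 4 = 2, A[2][2] + B[2][2] = 8 + 6 = 14) = 1 (attained at k = 0)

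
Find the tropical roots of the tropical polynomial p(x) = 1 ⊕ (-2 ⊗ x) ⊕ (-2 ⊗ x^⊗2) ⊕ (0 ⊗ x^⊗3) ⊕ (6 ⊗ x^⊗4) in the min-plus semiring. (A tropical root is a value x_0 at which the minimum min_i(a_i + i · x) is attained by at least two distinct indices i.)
Roots: {-6, -2, 0, 3}

Each tropical root is a break point of the lower envelope of the lines y = a_i + i · x (there are 5 lines, with slopes 0, 1, ..., 4). Only the lines that attain the minimum somewhere contribute to roots; other lines are dominated. Here the surviving (envelope) indices are i = 4, i = 3, i = 2, i = 1, i = 0.
Intersections between consecutive envelope lines give the roots: for adjacent envelope indices i < j the intersection is x = (a_i − a_j) / (j − i). Reading off the sorted break points: {-6, -2, 0, 3}.
Verification: at each break x_0, at least two indices attain the minimum of min_i(a_i + i · x_0).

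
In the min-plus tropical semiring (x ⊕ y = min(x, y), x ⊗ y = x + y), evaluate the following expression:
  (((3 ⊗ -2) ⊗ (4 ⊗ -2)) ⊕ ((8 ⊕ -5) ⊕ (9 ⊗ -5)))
(((3 ⊗ -2) ⊗ (4 ⊗ -2)) ⊕ ((8 ⊕ -5) ⊕ (9 ⊗ -5))) = -5

Expand innermost to outermost. Recall ⊕ takes the minimum of its arguments and ⊗ takes their sum. Working out the expression (((3 ⊗ -2) ⊗ (4 ⊗ -2)) ⊕ ((8 ⊕ -5) ⊕ (9 ⊗ -5))) gives -5.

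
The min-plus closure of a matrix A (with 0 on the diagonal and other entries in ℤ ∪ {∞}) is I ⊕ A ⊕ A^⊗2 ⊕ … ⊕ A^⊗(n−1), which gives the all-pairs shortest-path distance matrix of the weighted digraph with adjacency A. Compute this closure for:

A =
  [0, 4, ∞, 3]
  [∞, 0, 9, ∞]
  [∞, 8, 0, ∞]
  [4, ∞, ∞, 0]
Closure =
  [0, 4, 13, 3]
  [∞, 0, 9, ∞]
  [∞, 8, 0, ∞]
  [4, 8, 17, 0]

This is the Floyd-Warshall all-pairs shortest-path computation. For each intermediate vertex k = 0, 1, …, 3, update dist[i][j] ← min(dist[i][j], dist[i][k] + dist[k][j]). The final matrix gives, for each (i, j), the minimum total weight of any directed path from i to j (possibly empty when i = j).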